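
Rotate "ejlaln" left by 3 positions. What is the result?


Input: "ejlaln", rotate left by 3
First 3 characters: "ejl"
Remaining characters: "aln"
Concatenate remaining + first: "aln" + "ejl" = "alnejl"

alnejl


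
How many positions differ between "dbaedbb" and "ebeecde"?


Comparing "dbaedbb" and "ebeecde" position by position:
  Position 0: 'd' vs 'e' => DIFFER
  Position 1: 'b' vs 'b' => same
  Position 2: 'a' vs 'e' => DIFFER
  Position 3: 'e' vs 'e' => same
  Position 4: 'd' vs 'c' => DIFFER
  Position 5: 'b' vs 'd' => DIFFER
  Position 6: 'b' vs 'e' => DIFFER
Positions that differ: 5

5


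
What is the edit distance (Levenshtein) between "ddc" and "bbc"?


Computing edit distance: "ddc" -> "bbc"
DP table:
           b    b    c
      0    1    2    3
  d   1    1    2    3
  d   2    2    2    3
  c   3    3    3    2
Edit distance = dp[3][3] = 2

2


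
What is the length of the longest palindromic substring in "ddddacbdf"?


Input: "ddddacbdf"
Checking substrings for palindromes:
  [0:4] "dddd" (len 4) => palindrome
  [0:3] "ddd" (len 3) => palindrome
  [1:4] "ddd" (len 3) => palindrome
  [0:2] "dd" (len 2) => palindrome
  [1:3] "dd" (len 2) => palindrome
  [2:4] "dd" (len 2) => palindrome
Longest palindromic substring: "dddd" with length 4

4


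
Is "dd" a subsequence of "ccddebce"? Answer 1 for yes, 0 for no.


Check if "dd" is a subsequence of "ccddebce"
Greedy scan:
  Position 0 ('c'): no match needed
  Position 1 ('c'): no match needed
  Position 2 ('d'): matches sub[0] = 'd'
  Position 3 ('d'): matches sub[1] = 'd'
  Position 4 ('e'): no match needed
  Position 5 ('b'): no match needed
  Position 6 ('c'): no match needed
  Position 7 ('e'): no match needed
All 2 characters matched => is a subsequence

1


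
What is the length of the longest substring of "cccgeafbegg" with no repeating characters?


Input: "cccgeafbegg"
Sliding window (track last position of each char):
  Position 0 ('c'): window [0,0] length 1 -- new best
  Position 1 ('c'): repeat (last at 0), move window start to 1
  Position 1 ('c'): window [1,1] length 1
  Position 2 ('c'): repeat (last at 1), move window start to 2
  Position 2 ('c'): window [2,2] length 1
  Position 3 ('g'): window [2,3] length 2 -- new best
  Position 4 ('e'): window [2,4] length 3 -- new best
  Position 5 ('a'): window [2,5] length 4 -- new best
  Position 6 ('f'): window [2,6] length 5 -- new best
  Position 7 ('b'): window [2,7] length 6 -- new best
  Position 8 ('e'): repeat (last at 4), move window start to 5
  Position 8 ('e'): window [5,8] length 4
  Position 9 ('g'): window [5,9] length 5
  Position 10 ('g'): repeat (last at 9), move window start to 10
  Position 10 ('g'): window [10,10] length 1
Longest substring with no repeats: "cgeafb" with length 6

6


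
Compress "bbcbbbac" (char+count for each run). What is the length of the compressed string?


Input: bbcbbbac
Runs:
  'b' x 2 => "b2"
  'c' x 1 => "c1"
  'b' x 3 => "b3"
  'a' x 1 => "a1"
  'c' x 1 => "c1"
Compressed: "b2c1b3a1c1"
Compressed length: 10

10


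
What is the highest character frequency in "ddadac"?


Input: ddadac
Character counts:
  'a': 2
  'c': 1
  'd': 3
Maximum frequency: 3

3


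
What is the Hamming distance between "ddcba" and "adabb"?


Comparing "ddcba" and "adabb" position by position:
  Position 0: 'd' vs 'a' => differ
  Position 1: 'd' vs 'd' => same
  Position 2: 'c' vs 'a' => differ
  Position 3: 'b' vs 'b' => same
  Position 4: 'a' vs 'b' => differ
Total differences (Hamming distance): 3

3


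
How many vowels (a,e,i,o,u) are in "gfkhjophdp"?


Input: gfkhjophdp
Checking each character:
  'g' at position 0: consonant
  'f' at position 1: consonant
  'k' at position 2: consonant
  'h' at position 3: consonant
  'j' at position 4: consonant
  'o' at position 5: vowel (running total: 1)
  'p' at position 6: consonant
  'h' at position 7: consonant
  'd' at position 8: consonant
  'p' at position 9: consonant
Total vowels: 1

1


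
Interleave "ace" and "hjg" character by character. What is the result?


Interleaving "ace" and "hjg":
  Position 0: 'a' from first, 'h' from second => "ah"
  Position 1: 'c' from first, 'j' from second => "cj"
  Position 2: 'e' from first, 'g' from second => "eg"
Result: ahcjeg

ahcjeg


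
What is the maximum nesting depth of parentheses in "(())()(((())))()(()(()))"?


Input: "(())()(((())))()(()(()))"
Tracking depth:
  Position 0 '(': depth becomes 1
  Position 1 '(': depth becomes 2
  Position 2 ')': depth becomes 1
  Position 3 ')': depth becomes 0
  Position 4 '(': depth becomes 1
  Position 5 ')': depth becomes 0
  Position 6 '(': depth becomes 1
  Position 7 '(': depth becomes 2
  Position 8 '(': depth becomes 3
  Position 9 '(': depth becomes 4
  Position 10 ')': depth becomes 3
  Position 11 ')': depth becomes 2
  Position 12 ')': depth becomes 1
  Position 13 ')': depth becomes 0
  Position 14 '(': depth becomes 1
  Position 15 ')': depth becomes 0
  Position 16 '(': depth becomes 1
  Position 17 '(': depth becomes 2
  Position 18 ')': depth becomes 1
  Position 19 '(': depth becomes 2
  Position 20 '(': depth becomes 3
  Position 21 ')': depth becomes 2
  Position 22 ')': depth becomes 1
  Position 23 ')': depth becomes 0
Maximum depth reached: 4

4


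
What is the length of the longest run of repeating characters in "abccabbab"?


Input: "abccabbab"
Scanning for longest run:
  Position 1 ('b'): new char, reset run to 1
  Position 2 ('c'): new char, reset run to 1
  Position 3 ('c'): continues run of 'c', length=2
  Position 4 ('a'): new char, reset run to 1
  Position 5 ('b'): new char, reset run to 1
  Position 6 ('b'): continues run of 'b', length=2
  Position 7 ('a'): new char, reset run to 1
  Position 8 ('b'): new char, reset run to 1
Longest run: 'c' with length 2

2


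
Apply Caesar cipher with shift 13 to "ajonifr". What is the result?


Caesar cipher: shift "ajonifr" by 13
  'a' (pos 0) + 13 = pos 13 = 'n'
  'j' (pos 9) + 13 = pos 22 = 'w'
  'o' (pos 14) + 13 = pos 1 = 'b'
  'n' (pos 13) + 13 = pos 0 = 'a'
  'i' (pos 8) + 13 = pos 21 = 'v'
  'f' (pos 5) + 13 = pos 18 = 's'
  'r' (pos 17) + 13 = pos 4 = 'e'
Result: nwbavse

nwbavse


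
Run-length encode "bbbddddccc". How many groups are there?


Input: bbbddddccc
Scanning for consecutive runs:
  Group 1: 'b' x 3 (positions 0-2)
  Group 2: 'd' x 4 (positions 3-6)
  Group 3: 'c' x 3 (positions 7-9)
Total groups: 3

3


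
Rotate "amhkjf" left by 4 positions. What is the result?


Input: "amhkjf", rotate left by 4
First 4 characters: "amhk"
Remaining characters: "jf"
Concatenate remaining + first: "jf" + "amhk" = "jfamhk"

jfamhk


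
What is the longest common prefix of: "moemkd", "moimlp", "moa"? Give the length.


Words: moemkd, moimlp, moa
  Position 0: all 'm' => match
  Position 1: all 'o' => match
  Position 2: ('e', 'i', 'a') => mismatch, stop
LCP = "mo" (length 2)

2


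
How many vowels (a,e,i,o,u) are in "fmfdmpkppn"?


Input: fmfdmpkppn
Checking each character:
  'f' at position 0: consonant
  'm' at position 1: consonant
  'f' at position 2: consonant
  'd' at position 3: consonant
  'm' at position 4: consonant
  'p' at position 5: consonant
  'k' at position 6: consonant
  'p' at position 7: consonant
  'p' at position 8: consonant
  'n' at position 9: consonant
Total vowels: 0

0


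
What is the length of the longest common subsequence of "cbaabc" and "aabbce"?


LCS of "cbaabc" and "aabbce"
DP table:
           a    a    b    b    c    e
      0    0    0    0    0    0    0
  c   0    0    0    0    0    1    1
  b   0    0    0    1    1    1    1
  a   0    1    1    1    1    1    1
  a   0    1    2    2    2    2    2
  b   0    1    2    3    3    3    3
  c   0    1    2    3    3    4    4
LCS length = dp[6][6] = 4

4


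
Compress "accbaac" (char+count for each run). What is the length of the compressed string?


Input: accbaac
Runs:
  'a' x 1 => "a1"
  'c' x 2 => "c2"
  'b' x 1 => "b1"
  'a' x 2 => "a2"
  'c' x 1 => "c1"
Compressed: "a1c2b1a2c1"
Compressed length: 10

10


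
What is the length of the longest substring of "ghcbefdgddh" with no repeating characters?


Input: "ghcbefdgddh"
Sliding window (track last position of each char):
  Position 0 ('g'): window [0,0] length 1 -- new best
  Position 1 ('h'): window [0,1] length 2 -- new best
  Position 2 ('c'): window [0,2] length 3 -- new best
  Position 3 ('b'): window [0,3] length 4 -- new best
  Position 4 ('e'): window [0,4] length 5 -- new best
  Position 5 ('f'): window [0,5] length 6 -- new best
  Position 6 ('d'): window [0,6] length 7 -- new best
  Position 7 ('g'): repeat (last at 0), move window start to 1
  Position 7 ('g'): window [1,7] length 7
  Position 8 ('d'): repeat (last at 6), move window start to 7
  Position 8 ('d'): window [7,8] length 2
  Position 9 ('d'): repeat (last at 8), move window start to 9
  Position 9 ('d'): window [9,9] length 1
  Position 10 ('h'): window [9,10] length 2
Longest substring with no repeats: "ghcbefd" with length 7

7


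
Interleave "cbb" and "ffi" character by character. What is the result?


Interleaving "cbb" and "ffi":
  Position 0: 'c' from first, 'f' from second => "cf"
  Position 1: 'b' from first, 'f' from second => "bf"
  Position 2: 'b' from first, 'i' from second => "bi"
Result: cfbfbi

cfbfbi


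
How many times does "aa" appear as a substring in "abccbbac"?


Searching for "aa" in "abccbbac"
Scanning each position:
  Position 0: "ab" => no
  Position 1: "bc" => no
  Position 2: "cc" => no
  Position 3: "cb" => no
  Position 4: "bb" => no
  Position 5: "ba" => no
  Position 6: "ac" => no
Total occurrences: 0

0


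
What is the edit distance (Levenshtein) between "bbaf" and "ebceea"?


Computing edit distance: "bbaf" -> "ebceea"
DP table:
           e    b    c    e    e    a
      0    1    2    3    4    5    6
  b   1    1    1    2    3    4    5
  b   2    2    1    2    3    4    5
  a   3    3    2    2    3    4    4
  f   4    4    3    3    3    4    5
Edit distance = dp[4][6] = 5

5


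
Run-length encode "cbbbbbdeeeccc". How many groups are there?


Input: cbbbbbdeeeccc
Scanning for consecutive runs:
  Group 1: 'c' x 1 (positions 0-0)
  Group 2: 'b' x 5 (positions 1-5)
  Group 3: 'd' x 1 (positions 6-6)
  Group 4: 'e' x 3 (positions 7-9)
  Group 5: 'c' x 3 (positions 10-12)
Total groups: 5

5


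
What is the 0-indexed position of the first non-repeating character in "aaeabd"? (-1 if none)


Input: aaeabd
Character frequencies:
  'a': 3
  'b': 1
  'd': 1
  'e': 1
Scanning left to right for freq == 1:
  Position 0 ('a'): freq=3, skip
  Position 1 ('a'): freq=3, skip
  Position 2 ('e'): unique! => answer = 2

2


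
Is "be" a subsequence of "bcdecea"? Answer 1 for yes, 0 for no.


Check if "be" is a subsequence of "bcdecea"
Greedy scan:
  Position 0 ('b'): matches sub[0] = 'b'
  Position 1 ('c'): no match needed
  Position 2 ('d'): no match needed
  Position 3 ('e'): matches sub[1] = 'e'
  Position 4 ('c'): no match needed
  Position 5 ('e'): no match needed
  Position 6 ('a'): no match needed
All 2 characters matched => is a subsequence

1


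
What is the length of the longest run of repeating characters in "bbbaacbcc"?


Input: "bbbaacbcc"
Scanning for longest run:
  Position 1 ('b'): continues run of 'b', length=2
  Position 2 ('b'): continues run of 'b', length=3
  Position 3 ('a'): new char, reset run to 1
  Position 4 ('a'): continues run of 'a', length=2
  Position 5 ('c'): new char, reset run to 1
  Position 6 ('b'): new char, reset run to 1
  Position 7 ('c'): new char, reset run to 1
  Position 8 ('c'): continues run of 'c', length=2
Longest run: 'b' with length 3

3


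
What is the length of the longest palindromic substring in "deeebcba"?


Input: "deeebcba"
Checking substrings for palindromes:
  [1:4] "eee" (len 3) => palindrome
  [4:7] "bcb" (len 3) => palindrome
  [1:3] "ee" (len 2) => palindrome
  [2:4] "ee" (len 2) => palindrome
Longest palindromic substring: "eee" with length 3

3


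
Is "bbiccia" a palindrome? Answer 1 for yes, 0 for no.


Input: bbiccia
Reversed: aiccibb
  Compare pos 0 ('b') with pos 6 ('a'): MISMATCH
  Compare pos 1 ('b') with pos 5 ('i'): MISMATCH
  Compare pos 2 ('i') with pos 4 ('c'): MISMATCH
Result: not a palindrome

0


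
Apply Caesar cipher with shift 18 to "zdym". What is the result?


Caesar cipher: shift "zdym" by 18
  'z' (pos 25) + 18 = pos 17 = 'r'
  'd' (pos 3) + 18 = pos 21 = 'v'
  'y' (pos 24) + 18 = pos 16 = 'q'
  'm' (pos 12) + 18 = pos 4 = 'e'
Result: rvqe

rvqe


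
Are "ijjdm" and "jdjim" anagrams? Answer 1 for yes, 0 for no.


Strings: "ijjdm", "jdjim"
Sorted first:  dijjm
Sorted second: dijjm
Sorted forms match => anagrams

1


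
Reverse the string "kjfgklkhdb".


Input: kjfgklkhdb
Reading characters right to left:
  Position 9: 'b'
  Position 8: 'd'
  Position 7: 'h'
  Position 6: 'k'
  Position 5: 'l'
  Position 4: 'k'
  Position 3: 'g'
  Position 2: 'f'
  Position 1: 'j'
  Position 0: 'k'
Reversed: bdhklkgfjk

bdhklkgfjk


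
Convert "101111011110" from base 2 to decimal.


Input: "101111011110" in base 2
Positional expansion:
  Digit '1' (value 1) x 2^11 = 2048
  Digit '0' (value 0) x 2^10 = 0
  Digit '1' (value 1) x 2^9 = 512
  Digit '1' (value 1) x 2^8 = 256
  Digit '1' (value 1) x 2^7 = 128
  Digit '1' (value 1) x 2^6 = 64
  Digit '0' (value 0) x 2^5 = 0
  Digit '1' (value 1) x 2^4 = 16
  Digit '1' (value 1) x 2^3 = 8
  Digit '1' (value 1) x 2^2 = 4
  Digit '1' (value 1) x 2^1 = 2
  Digit '0' (value 0) x 2^0 = 0
Sum = 3038

3038


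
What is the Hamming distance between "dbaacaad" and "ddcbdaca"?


Comparing "dbaacaad" and "ddcbdaca" position by position:
  Position 0: 'd' vs 'd' => same
  Position 1: 'b' vs 'd' => differ
  Position 2: 'a' vs 'c' => differ
  Position 3: 'a' vs 'b' => differ
  Position 4: 'c' vs 'd' => differ
  Position 5: 'a' vs 'a' => same
  Position 6: 'a' vs 'c' => differ
  Position 7: 'd' vs 'a' => differ
Total differences (Hamming distance): 6

6


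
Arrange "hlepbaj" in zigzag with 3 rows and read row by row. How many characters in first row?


Zigzag "hlepbaj" into 3 rows:
Placing characters:
  'h' => row 0
  'l' => row 1
  'e' => row 2
  'p' => row 1
  'b' => row 0
  'a' => row 1
  'j' => row 2
Rows:
  Row 0: "hb"
  Row 1: "lpa"
  Row 2: "ej"
First row length: 2

2


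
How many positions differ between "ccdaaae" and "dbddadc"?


Comparing "ccdaaae" and "dbddadc" position by position:
  Position 0: 'c' vs 'd' => DIFFER
  Position 1: 'c' vs 'b' => DIFFER
  Position 2: 'd' vs 'd' => same
  Position 3: 'a' vs 'd' => DIFFER
  Position 4: 'a' vs 'a' => same
  Position 5: 'a' vs 'd' => DIFFER
  Position 6: 'e' vs 'c' => DIFFER
Positions that differ: 5

5


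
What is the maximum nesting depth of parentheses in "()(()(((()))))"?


Input: "()(()(((()))))"
Tracking depth:
  Position 0 '(': depth becomes 1
  Position 1 ')': depth becomes 0
  Position 2 '(': depth becomes 1
  Position 3 '(': depth becomes 2
  Position 4 ')': depth becomes 1
  Position 5 '(': depth becomes 2
  Position 6 '(': depth becomes 3
  Position 7 '(': depth becomes 4
  Position 8 '(': depth becomes 5
  Position 9 ')': depth becomes 4
  Position 10 ')': depth becomes 3
  Position 11 ')': depth becomes 2
  Position 12 ')': depth becomes 1
  Position 13 ')': depth becomes 0
Maximum depth reached: 5

5


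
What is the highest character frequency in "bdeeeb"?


Input: bdeeeb
Character counts:
  'b': 2
  'd': 1
  'e': 3
Maximum frequency: 3

3


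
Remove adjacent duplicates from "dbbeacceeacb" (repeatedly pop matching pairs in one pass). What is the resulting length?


Input: dbbeacceeacb
Stack-based adjacent duplicate removal:
  Read 'd': push. Stack: d
  Read 'b': push. Stack: db
  Read 'b': matches stack top 'b' => pop. Stack: d
  Read 'e': push. Stack: de
  Read 'a': push. Stack: dea
  Read 'c': push. Stack: deac
  Read 'c': matches stack top 'c' => pop. Stack: dea
  Read 'e': push. Stack: deae
  Read 'e': matches stack top 'e' => pop. Stack: dea
  Read 'a': matches stack top 'a' => pop. Stack: de
  Read 'c': push. Stack: dec
  Read 'b': push. Stack: decb
Final stack: "decb" (length 4)

4


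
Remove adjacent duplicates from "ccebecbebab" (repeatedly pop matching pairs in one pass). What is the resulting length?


Input: ccebecbebab
Stack-based adjacent duplicate removal:
  Read 'c': push. Stack: c
  Read 'c': matches stack top 'c' => pop. Stack: (empty)
  Read 'e': push. Stack: e
  Read 'b': push. Stack: eb
  Read 'e': push. Stack: ebe
  Read 'c': push. Stack: ebec
  Read 'b': push. Stack: ebecb
  Read 'e': push. Stack: ebecbe
  Read 'b': push. Stack: ebecbeb
  Read 'a': push. Stack: ebecbeba
  Read 'b': push. Stack: ebecbebab
Final stack: "ebecbebab" (length 9)

9


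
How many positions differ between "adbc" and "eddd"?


Comparing "adbc" and "eddd" position by position:
  Position 0: 'a' vs 'e' => DIFFER
  Position 1: 'd' vs 'd' => same
  Position 2: 'b' vs 'd' => DIFFER
  Position 3: 'c' vs 'd' => DIFFER
Positions that differ: 3

3


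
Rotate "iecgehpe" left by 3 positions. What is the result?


Input: "iecgehpe", rotate left by 3
First 3 characters: "iec"
Remaining characters: "gehpe"
Concatenate remaining + first: "gehpe" + "iec" = "gehpeiec"

gehpeiec


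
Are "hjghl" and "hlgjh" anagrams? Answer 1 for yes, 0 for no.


Strings: "hjghl", "hlgjh"
Sorted first:  ghhjl
Sorted second: ghhjl
Sorted forms match => anagrams

1


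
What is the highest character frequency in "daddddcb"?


Input: daddddcb
Character counts:
  'a': 1
  'b': 1
  'c': 1
  'd': 5
Maximum frequency: 5

5


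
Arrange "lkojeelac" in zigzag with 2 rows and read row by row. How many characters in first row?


Zigzag "lkojeelac" into 2 rows:
Placing characters:
  'l' => row 0
  'k' => row 1
  'o' => row 0
  'j' => row 1
  'e' => row 0
  'e' => row 1
  'l' => row 0
  'a' => row 1
  'c' => row 0
Rows:
  Row 0: "loelc"
  Row 1: "kjea"
First row length: 5

5


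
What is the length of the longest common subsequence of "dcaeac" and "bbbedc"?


LCS of "dcaeac" and "bbbedc"
DP table:
           b    b    b    e    d    c
      0    0    0    0    0    0    0
  d   0    0    0    0    0    1    1
  c   0    0    0    0    0    1    2
  a   0    0    0    0    0    1    2
  e   0    0    0    0    1    1    2
  a   0    0    0    0    1    1    2
  c   0    0    0    0    1    1    2
LCS length = dp[6][6] = 2

2


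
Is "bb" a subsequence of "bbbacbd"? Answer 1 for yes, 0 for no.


Check if "bb" is a subsequence of "bbbacbd"
Greedy scan:
  Position 0 ('b'): matches sub[0] = 'b'
  Position 1 ('b'): matches sub[1] = 'b'
  Position 2 ('b'): no match needed
  Position 3 ('a'): no match needed
  Position 4 ('c'): no match needed
  Position 5 ('b'): no match needed
  Position 6 ('d'): no match needed
All 2 characters matched => is a subsequence

1


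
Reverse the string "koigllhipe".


Input: koigllhipe
Reading characters right to left:
  Position 9: 'e'
  Position 8: 'p'
  Position 7: 'i'
  Position 6: 'h'
  Position 5: 'l'
  Position 4: 'l'
  Position 3: 'g'
  Position 2: 'i'
  Position 1: 'o'
  Position 0: 'k'
Reversed: epihllgiok

epihllgiok


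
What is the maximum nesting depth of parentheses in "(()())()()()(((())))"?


Input: "(()())()()()(((())))"
Tracking depth:
  Position 0 '(': depth becomes 1
  Position 1 '(': depth becomes 2
  Position 2 ')': depth becomes 1
  Position 3 '(': depth becomes 2
  Position 4 ')': depth becomes 1
  Position 5 ')': depth becomes 0
  Position 6 '(': depth becomes 1
  Position 7 ')': depth becomes 0
  Position 8 '(': depth becomes 1
  Position 9 ')': depth becomes 0
  Position 10 '(': depth becomes 1
  Position 11 ')': depth becomes 0
  Position 12 '(': depth becomes 1
  Position 13 '(': depth becomes 2
  Position 14 '(': depth becomes 3
  Position 15 '(': depth becomes 4
  Position 16 ')': depth becomes 3
  Position 17 ')': depth becomes 2
  Position 18 ')': depth becomes 1
  Position 19 ')': depth becomes 0
Maximum depth reached: 4

4


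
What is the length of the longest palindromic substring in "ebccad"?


Input: "ebccad"
Checking substrings for palindromes:
  [2:4] "cc" (len 2) => palindrome
Longest palindromic substring: "cc" with length 2

2


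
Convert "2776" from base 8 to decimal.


Input: "2776" in base 8
Positional expansion:
  Digit '2' (value 2) x 8^3 = 1024
  Digit '7' (value 7) x 8^2 = 448
  Digit '7' (value 7) x 8^1 = 56
  Digit '6' (value 6) x 8^0 = 6
Sum = 1534

1534


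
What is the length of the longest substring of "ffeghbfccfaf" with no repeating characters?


Input: "ffeghbfccfaf"
Sliding window (track last position of each char):
  Position 0 ('f'): window [0,0] length 1 -- new best
  Position 1 ('f'): repeat (last at 0), move window start to 1
  Position 1 ('f'): window [1,1] length 1
  Position 2 ('e'): window [1,2] length 2 -- new best
  Position 3 ('g'): window [1,3] length 3 -- new best
  Position 4 ('h'): window [1,4] length 4 -- new best
  Position 5 ('b'): window [1,5] length 5 -- new best
  Position 6 ('f'): repeat (last at 1), move window start to 2
  Position 6 ('f'): window [2,6] length 5
  Position 7 ('c'): window [2,7] length 6 -- new best
  Position 8 ('c'): repeat (last at 7), move window start to 8
  Position 8 ('c'): window [8,8] length 1
  Position 9 ('f'): window [8,9] length 2
  Position 10 ('a'): window [8,10] length 3
  Position 11 ('f'): repeat (last at 9), move window start to 10
  Position 11 ('f'): window [10,11] length 2
Longest substring with no repeats: "eghbfc" with length 6

6


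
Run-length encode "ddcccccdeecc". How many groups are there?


Input: ddcccccdeecc
Scanning for consecutive runs:
  Group 1: 'd' x 2 (positions 0-1)
  Group 2: 'c' x 5 (positions 2-6)
  Group 3: 'd' x 1 (positions 7-7)
  Group 4: 'e' x 2 (positions 8-9)
  Group 5: 'c' x 2 (positions 10-11)
Total groups: 5

5


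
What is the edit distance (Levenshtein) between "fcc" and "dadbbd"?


Computing edit distance: "fcc" -> "dadbbd"
DP table:
           d    a    d    b    b    d
      0    1    2    3    4    5    6
  f   1    1    2    3    4    5    6
  c   2    2    2    3    4    5    6
  c   3    3    3    3    4    5    6
Edit distance = dp[3][6] = 6

6


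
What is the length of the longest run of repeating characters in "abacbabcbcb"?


Input: "abacbabcbcb"
Scanning for longest run:
  Position 1 ('b'): new char, reset run to 1
  Position 2 ('a'): new char, reset run to 1
  Position 3 ('c'): new char, reset run to 1
  Position 4 ('b'): new char, reset run to 1
  Position 5 ('a'): new char, reset run to 1
  Position 6 ('b'): new char, reset run to 1
  Position 7 ('c'): new char, reset run to 1
  Position 8 ('b'): new char, reset run to 1
  Position 9 ('c'): new char, reset run to 1
  Position 10 ('b'): new char, reset run to 1
Longest run: 'a' with length 1

1


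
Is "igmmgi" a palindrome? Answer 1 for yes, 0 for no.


Input: igmmgi
Reversed: igmmgi
  Compare pos 0 ('i') with pos 5 ('i'): match
  Compare pos 1 ('g') with pos 4 ('g'): match
  Compare pos 2 ('m') with pos 3 ('m'): match
Result: palindrome

1


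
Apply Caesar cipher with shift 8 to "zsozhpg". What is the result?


Caesar cipher: shift "zsozhpg" by 8
  'z' (pos 25) + 8 = pos 7 = 'h'
  's' (pos 18) + 8 = pos 0 = 'a'
  'o' (pos 14) + 8 = pos 22 = 'w'
  'z' (pos 25) + 8 = pos 7 = 'h'
  'h' (pos 7) + 8 = pos 15 = 'p'
  'p' (pos 15) + 8 = pos 23 = 'x'
  'g' (pos 6) + 8 = pos 14 = 'o'
Result: hawhpxo

hawhpxo


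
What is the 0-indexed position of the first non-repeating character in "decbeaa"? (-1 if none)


Input: decbeaa
Character frequencies:
  'a': 2
  'b': 1
  'c': 1
  'd': 1
  'e': 2
Scanning left to right for freq == 1:
  Position 0 ('d'): unique! => answer = 0

0


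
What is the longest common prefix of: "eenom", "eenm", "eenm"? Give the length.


Words: eenom, eenm, eenm
  Position 0: all 'e' => match
  Position 1: all 'e' => match
  Position 2: all 'n' => match
  Position 3: ('o', 'm', 'm') => mismatch, stop
LCP = "een" (length 3)

3


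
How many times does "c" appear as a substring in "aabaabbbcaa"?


Searching for "c" in "aabaabbbcaa"
Scanning each position:
  Position 0: "a" => no
  Position 1: "a" => no
  Position 2: "b" => no
  Position 3: "a" => no
  Position 4: "a" => no
  Position 5: "b" => no
  Position 6: "b" => no
  Position 7: "b" => no
  Position 8: "c" => MATCH
  Position 9: "a" => no
  Position 10: "a" => no
Total occurrences: 1

1


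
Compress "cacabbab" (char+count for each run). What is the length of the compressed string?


Input: cacabbab
Runs:
  'c' x 1 => "c1"
  'a' x 1 => "a1"
  'c' x 1 => "c1"
  'a' x 1 => "a1"
  'b' x 2 => "b2"
  'a' x 1 => "a1"
  'b' x 1 => "b1"
Compressed: "c1a1c1a1b2a1b1"
Compressed length: 14

14


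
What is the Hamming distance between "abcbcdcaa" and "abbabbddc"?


Comparing "abcbcdcaa" and "abbabbddc" position by position:
  Position 0: 'a' vs 'a' => same
  Position 1: 'b' vs 'b' => same
  Position 2: 'c' vs 'b' => differ
  Position 3: 'b' vs 'a' => differ
  Position 4: 'c' vs 'b' => differ
  Position 5: 'd' vs 'b' => differ
  Position 6: 'c' vs 'd' => differ
  Position 7: 'a' vs 'd' => differ
  Position 8: 'a' vs 'c' => differ
Total differences (Hamming distance): 7

7


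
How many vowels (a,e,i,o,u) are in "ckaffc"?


Input: ckaffc
Checking each character:
  'c' at position 0: consonant
  'k' at position 1: consonant
  'a' at position 2: vowel (running total: 1)
  'f' at position 3: consonant
  'f' at position 4: consonant
  'c' at position 5: consonant
Total vowels: 1

1


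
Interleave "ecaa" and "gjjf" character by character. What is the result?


Interleaving "ecaa" and "gjjf":
  Position 0: 'e' from first, 'g' from second => "eg"
  Position 1: 'c' from first, 'j' from second => "cj"
  Position 2: 'a' from first, 'j' from second => "aj"
  Position 3: 'a' from first, 'f' from second => "af"
Result: egcjajaf

egcjajaf


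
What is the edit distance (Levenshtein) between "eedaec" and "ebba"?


Computing edit distance: "eedaec" -> "ebba"
DP table:
           e    b    b    a
      0    1    2    3    4
  e   1    0    1    2    3
  e   2    1    1    2    3
  d   3    2    2    2    3
  a   4    3    3    3    2
  e   5    4    4    4    3
  c   6    5    5    5    4
Edit distance = dp[6][4] = 4

4


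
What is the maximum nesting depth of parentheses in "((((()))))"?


Input: "((((()))))"
Tracking depth:
  Position 0 '(': depth becomes 1
  Position 1 '(': depth becomes 2
  Position 2 '(': depth becomes 3
  Position 3 '(': depth becomes 4
  Position 4 '(': depth becomes 5
  Position 5 ')': depth becomes 4
  Position 6 ')': depth becomes 3
  Position 7 ')': depth becomes 2
  Position 8 ')': depth becomes 1
  Position 9 ')': depth becomes 0
Maximum depth reached: 5

5


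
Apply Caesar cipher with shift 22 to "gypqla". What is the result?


Caesar cipher: shift "gypqla" by 22
  'g' (pos 6) + 22 = pos 2 = 'c'
  'y' (pos 24) + 22 = pos 20 = 'u'
  'p' (pos 15) + 22 = pos 11 = 'l'
  'q' (pos 16) + 22 = pos 12 = 'm'
  'l' (pos 11) + 22 = pos 7 = 'h'
  'a' (pos 0) + 22 = pos 22 = 'w'
Result: culmhw

culmhw


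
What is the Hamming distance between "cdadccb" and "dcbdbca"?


Comparing "cdadccb" and "dcbdbca" position by position:
  Position 0: 'c' vs 'd' => differ
  Position 1: 'd' vs 'c' => differ
  Position 2: 'a' vs 'b' => differ
  Position 3: 'd' vs 'd' => same
  Position 4: 'c' vs 'b' => differ
  Position 5: 'c' vs 'c' => same
  Position 6: 'b' vs 'a' => differ
Total differences (Hamming distance): 5

5


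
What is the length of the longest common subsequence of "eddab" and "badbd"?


LCS of "eddab" and "badbd"
DP table:
           b    a    d    b    d
      0    0    0    0    0    0
  e   0    0    0    0    0    0
  d   0    0    0    1    1    1
  d   0    0    0    1    1    2
  a   0    0    1    1    1    2
  b   0    1    1    1    2    2
LCS length = dp[5][5] = 2

2


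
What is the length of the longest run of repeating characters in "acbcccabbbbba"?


Input: "acbcccabbbbba"
Scanning for longest run:
  Position 1 ('c'): new char, reset run to 1
  Position 2 ('b'): new char, reset run to 1
  Position 3 ('c'): new char, reset run to 1
  Position 4 ('c'): continues run of 'c', length=2
  Position 5 ('c'): continues run of 'c', length=3
  Position 6 ('a'): new char, reset run to 1
  Position 7 ('b'): new char, reset run to 1
  Position 8 ('b'): continues run of 'b', length=2
  Position 9 ('b'): continues run of 'b', length=3
  Position 10 ('b'): continues run of 'b', length=4
  Position 11 ('b'): continues run of 'b', length=5
  Position 12 ('a'): new char, reset run to 1
Longest run: 'b' with length 5

5


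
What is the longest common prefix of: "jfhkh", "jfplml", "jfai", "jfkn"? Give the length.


Words: jfhkh, jfplml, jfai, jfkn
  Position 0: all 'j' => match
  Position 1: all 'f' => match
  Position 2: ('h', 'p', 'a', 'k') => mismatch, stop
LCP = "jf" (length 2)

2


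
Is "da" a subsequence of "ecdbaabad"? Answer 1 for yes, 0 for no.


Check if "da" is a subsequence of "ecdbaabad"
Greedy scan:
  Position 0 ('e'): no match needed
  Position 1 ('c'): no match needed
  Position 2 ('d'): matches sub[0] = 'd'
  Position 3 ('b'): no match needed
  Position 4 ('a'): matches sub[1] = 'a'
  Position 5 ('a'): no match needed
  Position 6 ('b'): no match needed
  Position 7 ('a'): no match needed
  Position 8 ('d'): no match needed
All 2 characters matched => is a subsequence

1


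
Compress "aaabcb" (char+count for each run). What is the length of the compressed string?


Input: aaabcb
Runs:
  'a' x 3 => "a3"
  'b' x 1 => "b1"
  'c' x 1 => "c1"
  'b' x 1 => "b1"
Compressed: "a3b1c1b1"
Compressed length: 8

8


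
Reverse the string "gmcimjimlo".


Input: gmcimjimlo
Reading characters right to left:
  Position 9: 'o'
  Position 8: 'l'
  Position 7: 'm'
  Position 6: 'i'
  Position 5: 'j'
  Position 4: 'm'
  Position 3: 'i'
  Position 2: 'c'
  Position 1: 'm'
  Position 0: 'g'
Reversed: olmijmicmg

olmijmicmg


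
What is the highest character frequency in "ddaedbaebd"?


Input: ddaedbaebd
Character counts:
  'a': 2
  'b': 2
  'd': 4
  'e': 2
Maximum frequency: 4

4


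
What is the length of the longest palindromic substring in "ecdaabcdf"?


Input: "ecdaabcdf"
Checking substrings for palindromes:
  [3:5] "aa" (len 2) => palindrome
Longest palindromic substring: "aa" with length 2

2


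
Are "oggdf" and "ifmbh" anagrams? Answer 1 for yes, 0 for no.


Strings: "oggdf", "ifmbh"
Sorted first:  dfggo
Sorted second: bfhim
Differ at position 0: 'd' vs 'b' => not anagrams

0


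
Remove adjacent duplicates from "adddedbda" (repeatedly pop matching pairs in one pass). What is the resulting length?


Input: adddedbda
Stack-based adjacent duplicate removal:
  Read 'a': push. Stack: a
  Read 'd': push. Stack: ad
  Read 'd': matches stack top 'd' => pop. Stack: a
  Read 'd': push. Stack: ad
  Read 'e': push. Stack: ade
  Read 'd': push. Stack: aded
  Read 'b': push. Stack: adedb
  Read 'd': push. Stack: adedbd
  Read 'a': push. Stack: adedbda
Final stack: "adedbda" (length 7)

7


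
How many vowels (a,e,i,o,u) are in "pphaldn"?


Input: pphaldn
Checking each character:
  'p' at position 0: consonant
  'p' at position 1: consonant
  'h' at position 2: consonant
  'a' at position 3: vowel (running total: 1)
  'l' at position 4: consonant
  'd' at position 5: consonant
  'n' at position 6: consonant
Total vowels: 1

1


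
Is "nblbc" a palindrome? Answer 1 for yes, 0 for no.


Input: nblbc
Reversed: cblbn
  Compare pos 0 ('n') with pos 4 ('c'): MISMATCH
  Compare pos 1 ('b') with pos 3 ('b'): match
Result: not a palindrome

0


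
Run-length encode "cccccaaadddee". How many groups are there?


Input: cccccaaadddee
Scanning for consecutive runs:
  Group 1: 'c' x 5 (positions 0-4)
  Group 2: 'a' x 3 (positions 5-7)
  Group 3: 'd' x 3 (positions 8-10)
  Group 4: 'e' x 2 (positions 11-12)
Total groups: 4

4


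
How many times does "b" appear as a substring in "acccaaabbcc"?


Searching for "b" in "acccaaabbcc"
Scanning each position:
  Position 0: "a" => no
  Position 1: "c" => no
  Position 2: "c" => no
  Position 3: "c" => no
  Position 4: "a" => no
  Position 5: "a" => no
  Position 6: "a" => no
  Position 7: "b" => MATCH
  Position 8: "b" => MATCH
  Position 9: "c" => no
  Position 10: "c" => no
Total occurrences: 2

2


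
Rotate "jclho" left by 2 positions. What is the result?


Input: "jclho", rotate left by 2
First 2 characters: "jc"
Remaining characters: "lho"
Concatenate remaining + first: "lho" + "jc" = "lhojc"

lhojc


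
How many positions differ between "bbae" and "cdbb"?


Comparing "bbae" and "cdbb" position by position:
  Position 0: 'b' vs 'c' => DIFFER
  Position 1: 'b' vs 'd' => DIFFER
  Position 2: 'a' vs 'b' => DIFFER
  Position 3: 'e' vs 'b' => DIFFER
Positions that differ: 4

4


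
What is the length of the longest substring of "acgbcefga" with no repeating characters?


Input: "acgbcefga"
Sliding window (track last position of each char):
  Position 0 ('a'): window [0,0] length 1 -- new best
  Position 1 ('c'): window [0,1] length 2 -- new best
  Position 2 ('g'): window [0,2] length 3 -- new best
  Position 3 ('b'): window [0,3] length 4 -- new best
  Position 4 ('c'): repeat (last at 1), move window start to 2
  Position 4 ('c'): window [2,4] length 3
  Position 5 ('e'): window [2,5] length 4
  Position 6 ('f'): window [2,6] length 5 -- new best
  Position 7 ('g'): repeat (last at 2), move window start to 3
  Position 7 ('g'): window [3,7] length 5
  Position 8 ('a'): window [3,8] length 6 -- new best
Longest substring with no repeats: "bcefga" with length 6

6


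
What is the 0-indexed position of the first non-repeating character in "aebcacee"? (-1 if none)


Input: aebcacee
Character frequencies:
  'a': 2
  'b': 1
  'c': 2
  'e': 3
Scanning left to right for freq == 1:
  Position 0 ('a'): freq=2, skip
  Position 1 ('e'): freq=3, skip
  Position 2 ('b'): unique! => answer = 2

2


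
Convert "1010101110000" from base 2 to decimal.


Input: "1010101110000" in base 2
Positional expansion:
  Digit '1' (value 1) x 2^12 = 4096
  Digit '0' (value 0) x 2^11 = 0
  Digit '1' (value 1) x 2^10 = 1024
  Digit '0' (value 0) x 2^9 = 0
  Digit '1' (value 1) x 2^8 = 256
  Digit '0' (value 0) x 2^7 = 0
  Digit '1' (value 1) x 2^6 = 64
  Digit '1' (value 1) x 2^5 = 32
  Digit '1' (value 1) x 2^4 = 16
  Digit '0' (value 0) x 2^3 = 0
  Digit '0' (value 0) x 2^2 = 0
  Digit '0' (value 0) x 2^1 = 0
  Digit '0' (value 0) x 2^0 = 0
Sum = 5488

5488


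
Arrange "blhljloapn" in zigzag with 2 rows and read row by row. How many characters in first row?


Zigzag "blhljloapn" into 2 rows:
Placing characters:
  'b' => row 0
  'l' => row 1
  'h' => row 0
  'l' => row 1
  'j' => row 0
  'l' => row 1
  'o' => row 0
  'a' => row 1
  'p' => row 0
  'n' => row 1
Rows:
  Row 0: "bhjop"
  Row 1: "lllan"
First row length: 5

5


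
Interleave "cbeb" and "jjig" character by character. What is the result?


Interleaving "cbeb" and "jjig":
  Position 0: 'c' from first, 'j' from second => "cj"
  Position 1: 'b' from first, 'j' from second => "bj"
  Position 2: 'e' from first, 'i' from second => "ei"
  Position 3: 'b' from first, 'g' from second => "bg"
Result: cjbjeibg

cjbjeibg


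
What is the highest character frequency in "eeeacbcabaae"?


Input: eeeacbcabaae
Character counts:
  'a': 4
  'b': 2
  'c': 2
  'e': 4
Maximum frequency: 4

4


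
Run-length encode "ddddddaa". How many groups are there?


Input: ddddddaa
Scanning for consecutive runs:
  Group 1: 'd' x 6 (positions 0-5)
  Group 2: 'a' x 2 (positions 6-7)
Total groups: 2

2


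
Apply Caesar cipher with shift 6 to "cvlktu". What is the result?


Caesar cipher: shift "cvlktu" by 6
  'c' (pos 2) + 6 = pos 8 = 'i'
  'v' (pos 21) + 6 = pos 1 = 'b'
  'l' (pos 11) + 6 = pos 17 = 'r'
  'k' (pos 10) + 6 = pos 16 = 'q'
  't' (pos 19) + 6 = pos 25 = 'z'
  'u' (pos 20) + 6 = pos 0 = 'a'
Result: ibrqza

ibrqza


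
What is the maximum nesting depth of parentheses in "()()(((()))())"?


Input: "()()(((()))())"
Tracking depth:
  Position 0 '(': depth becomes 1
  Position 1 ')': depth becomes 0
  Position 2 '(': depth becomes 1
  Position 3 ')': depth becomes 0
  Position 4 '(': depth becomes 1
  Position 5 '(': depth becomes 2
  Position 6 '(': depth becomes 3
  Position 7 '(': depth becomes 4
  Position 8 ')': depth becomes 3
  Position 9 ')': depth becomes 2
  Position 10 ')': depth becomes 1
  Position 11 '(': depth becomes 2
  Position 12 ')': depth becomes 1
  Position 13 ')': depth becomes 0
Maximum depth reached: 4

4


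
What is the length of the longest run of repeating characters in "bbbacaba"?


Input: "bbbacaba"
Scanning for longest run:
  Position 1 ('b'): continues run of 'b', length=2
  Position 2 ('b'): continues run of 'b', length=3
  Position 3 ('a'): new char, reset run to 1
  Position 4 ('c'): new char, reset run to 1
  Position 5 ('a'): new char, reset run to 1
  Position 6 ('b'): new char, reset run to 1
  Position 7 ('a'): new char, reset run to 1
Longest run: 'b' with length 3

3


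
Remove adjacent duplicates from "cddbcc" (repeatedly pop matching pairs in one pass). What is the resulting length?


Input: cddbcc
Stack-based adjacent duplicate removal:
  Read 'c': push. Stack: c
  Read 'd': push. Stack: cd
  Read 'd': matches stack top 'd' => pop. Stack: c
  Read 'b': push. Stack: cb
  Read 'c': push. Stack: cbc
  Read 'c': matches stack top 'c' => pop. Stack: cb
Final stack: "cb" (length 2)

2


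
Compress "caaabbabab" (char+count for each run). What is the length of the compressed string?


Input: caaabbabab
Runs:
  'c' x 1 => "c1"
  'a' x 3 => "a3"
  'b' x 2 => "b2"
  'a' x 1 => "a1"
  'b' x 1 => "b1"
  'a' x 1 => "a1"
  'b' x 1 => "b1"
Compressed: "c1a3b2a1b1a1b1"
Compressed length: 14

14


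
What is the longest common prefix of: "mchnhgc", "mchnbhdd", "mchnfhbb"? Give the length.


Words: mchnhgc, mchnbhdd, mchnfhbb
  Position 0: all 'm' => match
  Position 1: all 'c' => match
  Position 2: all 'h' => match
  Position 3: all 'n' => match
  Position 4: ('h', 'b', 'f') => mismatch, stop
LCP = "mchn" (length 4)

4


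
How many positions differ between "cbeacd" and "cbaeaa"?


Comparing "cbeacd" and "cbaeaa" position by position:
  Position 0: 'c' vs 'c' => same
  Position 1: 'b' vs 'b' => same
  Position 2: 'e' vs 'a' => DIFFER
  Position 3: 'a' vs 'e' => DIFFER
  Position 4: 'c' vs 'a' => DIFFER
  Position 5: 'd' vs 'a' => DIFFER
Positions that differ: 4

4


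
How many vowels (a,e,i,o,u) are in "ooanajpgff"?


Input: ooanajpgff
Checking each character:
  'o' at position 0: vowel (running total: 1)
  'o' at position 1: vowel (running total: 2)
  'a' at position 2: vowel (running total: 3)
  'n' at position 3: consonant
  'a' at position 4: vowel (running total: 4)
  'j' at position 5: consonant
  'p' at position 6: consonant
  'g' at position 7: consonant
  'f' at position 8: consonant
  'f' at position 9: consonant
Total vowels: 4

4


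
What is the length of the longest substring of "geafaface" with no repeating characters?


Input: "geafaface"
Sliding window (track last position of each char):
  Position 0 ('g'): window [0,0] length 1 -- new best
  Position 1 ('e'): window [0,1] length 2 -- new best
  Position 2 ('a'): window [0,2] length 3 -- new best
  Position 3 ('f'): window [0,3] length 4 -- new best
  Position 4 ('a'): repeat (last at 2), move window start to 3
  Position 4 ('a'): window [3,4] length 2
  Position 5 ('f'): repeat (last at 3), move window start to 4
  Position 5 ('f'): window [4,5] length 2
  Position 6 ('a'): repeat (last at 4), move window start to 5
  Position 6 ('a'): window [5,6] length 2
  Position 7 ('c'): window [5,7] length 3
  Position 8 ('e'): window [5,8] length 4
Longest substring with no repeats: "geaf" with length 4

4


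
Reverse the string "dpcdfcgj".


Input: dpcdfcgj
Reading characters right to left:
  Position 7: 'j'
  Position 6: 'g'
  Position 5: 'c'
  Position 4: 'f'
  Position 3: 'd'
  Position 2: 'c'
  Position 1: 'p'
  Position 0: 'd'
Reversed: jgcfdcpd

jgcfdcpd
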